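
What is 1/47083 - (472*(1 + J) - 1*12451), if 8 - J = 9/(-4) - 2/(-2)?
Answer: 358442880/47083 ≈ 7613.0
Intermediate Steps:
J = 37/4 (J = 8 - (9/(-4) - 2/(-2)) = 8 - (9*(-¼) - 2*(-½)) = 8 - (-9/4 + 1) = 8 - 1*(-5/4) = 8 + 5/4 = 37/4 ≈ 9.2500)
1/47083 - (472*(1 + J) - 1*12451) = 1/47083 - (472*(1 + 37/4) - 1*12451) = 1/47083 - (472*(41/4) - 12451) = 1/47083 - (4838 - 12451) = 1/47083 - 1*(-7613) = 1/47083 + 7613 = 358442880/47083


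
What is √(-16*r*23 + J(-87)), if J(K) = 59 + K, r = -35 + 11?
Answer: 2*√2201 ≈ 93.830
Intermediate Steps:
r = -24
√(-16*r*23 + J(-87)) = √(-16*(-24)*23 + (59 - 87)) = √(384*23 - 28) = √(8832 - 28) = √8804 = 2*√2201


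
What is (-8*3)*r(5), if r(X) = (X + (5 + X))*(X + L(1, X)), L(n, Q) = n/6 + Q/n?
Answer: -3660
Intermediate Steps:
L(n, Q) = n/6 + Q/n (L(n, Q) = n*(1/6) + Q/n = n/6 + Q/n)
r(X) = (5 + 2*X)*(1/6 + 2*X) (r(X) = (X + (5 + X))*(X + ((1/6)*1 + X/1)) = (5 + 2*X)*(X + (1/6 + X*1)) = (5 + 2*X)*(X + (1/6 + X)) = (5 + 2*X)*(1/6 + 2*X))
(-8*3)*r(5) = (-8*3)*(5/6 + 4*5**2 + (31/3)*5) = -24*(5/6 + 4*25 + 155/3) = -24*(5/6 + 100 + 155/3) = -24*305/2 = -3660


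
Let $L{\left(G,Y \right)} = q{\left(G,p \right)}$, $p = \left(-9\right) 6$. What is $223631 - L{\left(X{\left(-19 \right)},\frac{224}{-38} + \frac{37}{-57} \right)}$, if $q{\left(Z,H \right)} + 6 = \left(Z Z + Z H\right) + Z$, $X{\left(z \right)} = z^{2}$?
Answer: $112449$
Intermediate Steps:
$p = -54$
$q{\left(Z,H \right)} = -6 + Z + Z^{2} + H Z$ ($q{\left(Z,H \right)} = -6 + \left(\left(Z Z + Z H\right) + Z\right) = -6 + \left(\left(Z^{2} + H Z\right) + Z\right) = -6 + \left(Z + Z^{2} + H Z\right) = -6 + Z + Z^{2} + H Z$)
$L{\left(G,Y \right)} = -6 + G^{2} - 53 G$ ($L{\left(G,Y \right)} = -6 + G + G^{2} - 54 G = -6 + G^{2} - 53 G$)
$223631 - L{\left(X{\left(-19 \right)},\frac{224}{-38} + \frac{37}{-57} \right)} = 223631 - \left(-6 + \left(\left(-19\right)^{2}\right)^{2} - 53 \left(-19\right)^{2}\right) = 223631 - \left(-6 + 361^{2} - 19133\right) = 223631 - \left(-6 + 130321 - 19133\right) = 223631 - 111182 = 112449$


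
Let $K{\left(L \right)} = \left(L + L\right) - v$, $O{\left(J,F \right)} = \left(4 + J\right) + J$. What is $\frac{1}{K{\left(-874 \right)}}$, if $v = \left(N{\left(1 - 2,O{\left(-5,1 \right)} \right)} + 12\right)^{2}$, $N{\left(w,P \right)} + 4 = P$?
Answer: $- \frac{1}{1752} \approx -0.00057078$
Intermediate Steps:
$O{\left(J,F \right)} = 4 + 2 J$
$N{\left(w,P \right)} = -4 + P$
$v = 4$ ($v = \left(\left(-4 + \left(4 + 2 \left(-5\right)\right)\right) + 12\right)^{2} = \left(\left(-4 + \left(4 - 10\right)\right) + 12\right)^{2} = \left(\left(-4 - 6\right) + 12\right)^{2} = \left(-10 + 12\right)^{2} = 2^{2} = 4$)
$K{\left(L \right)} = -4 + 2 L$ ($K{\left(L \right)} = \left(L + L\right) - 4 = 2 L - 4 = -4 + 2 L$)
$\frac{1}{K{\left(-874 \right)}} = \frac{1}{-4 + 2 \left(-874\right)} = \frac{1}{-4 - 1748} = \frac{1}{-1752} = - \frac{1}{1752}$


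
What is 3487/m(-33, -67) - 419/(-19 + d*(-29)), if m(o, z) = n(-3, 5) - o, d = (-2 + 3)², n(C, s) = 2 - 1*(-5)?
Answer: 23017/240 ≈ 95.904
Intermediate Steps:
n(C, s) = 7 (n(C, s) = 2 + 5 = 7)
d = 1 (d = 1² = 1)
m(o, z) = 7 - o
3487/m(-33, -67) - 419/(-19 + d*(-29)) = 3487/(7 - 1*(-33)) - 419/(-19 + 1*(-29)) = 3487/(7 + 33) - 419/(-19 - 29) = 3487/40 - 419/(-48) = 3487*(1/40) - 419*(-1/48) = 3487/40 + 419/48 = 23017/240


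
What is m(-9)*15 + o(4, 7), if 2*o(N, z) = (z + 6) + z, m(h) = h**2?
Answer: 1225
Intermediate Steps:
o(N, z) = 3 + z (o(N, z) = ((z + 6) + z)/2 = ((6 + z) + z)/2 = (6 + 2*z)/2 = 3 + z)
m(-9)*15 + o(4, 7) = (-9)**2*15 + (3 + 7) = 81*15 + 10 = 1215 + 10 = 1225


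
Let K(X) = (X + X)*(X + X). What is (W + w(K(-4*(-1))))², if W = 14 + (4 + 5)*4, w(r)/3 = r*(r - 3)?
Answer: 138344644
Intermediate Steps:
K(X) = 4*X² (K(X) = (2*X)*(2*X) = 4*X²)
w(r) = 3*r*(-3 + r) (w(r) = 3*(r*(r - 3)) = 3*(r*(-3 + r)) = 3*r*(-3 + r))
W = 50 (W = 14 + 9*4 = 14 + 36 = 50)
(W + w(K(-4*(-1))))² = (50 + 3*(4*(-4*(-1))²)*(-3 + 4*(-4*(-1))²))² = (50 + 3*(4*4²)*(-3 + 4*4²))² = (50 + 3*(4*16)*(-3 + 4*16))² = (50 + 3*64*(-3 + 64))² = (50 + 3*64*61)² = (50 + 11712)² = 11762² = 138344644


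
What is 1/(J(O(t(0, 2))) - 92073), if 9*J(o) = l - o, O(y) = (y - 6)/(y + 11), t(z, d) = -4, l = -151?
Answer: -21/1933882 ≈ -1.0859e-5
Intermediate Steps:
O(y) = (-6 + y)/(11 + y)
J(o) = -151/9 - o/9 (J(o) = (-151 - o)/9 = -151/9 - o/9)
1/(J(O(t(0, 2))) - 92073) = 1/((-151/9 - (-6 - 4)/(9*(11 - 4))) - 92073) = 1/((-151/9 - (-10)/(9*7)) - 92073) = 1/((-151/9 - (-10)/63) - 92073) = 1/((-151/9 - ⅑*(-10/7)) - 92073) = 1/((-151/9 + 10/63) - 92073) = 1/(-349/21 - 92073) = 1/(-1933882/21) = -21/1933882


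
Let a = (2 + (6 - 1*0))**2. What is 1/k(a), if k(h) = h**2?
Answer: 1/4096 ≈ 0.00024414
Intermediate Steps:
a = 64 (a = (2 + (6 + 0))**2 = (2 + 6)**2 = 8**2 = 64)
1/k(a) = 1/(64**2) = 1/4096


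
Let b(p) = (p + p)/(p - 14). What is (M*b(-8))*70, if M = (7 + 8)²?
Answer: 126000/11 ≈ 11455.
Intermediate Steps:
M = 225 (M = 15² = 225)
b(p) = 2*p/(-14 + p) (b(p) = (2*p)/(-14 + p) = 2*p/(-14 + p))
(M*b(-8))*70 = (225*(2*(-8)/(-14 - 8)))*70 = (225*(2*(-8)/(-22)))*70 = (225*(2*(-8)*(-1/22)))*70 = (225*(8/11))*70 = (1800/11)*70 = 126000/11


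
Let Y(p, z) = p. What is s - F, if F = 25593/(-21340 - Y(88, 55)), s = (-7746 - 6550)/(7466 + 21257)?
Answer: 428773051/615476444 ≈ 0.69665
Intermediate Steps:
s = -14296/28723 ≈ -0.49772
F = -25593/21428 (F = 25593/(-21340 - 1*88) = 25593/(-21340 - 88) = 25593/(-21428) = 25593*(-1/21428) = -25593/21428 ≈ -1.1944)
s - F = -14296/28723 - 1*(-25593/21428) = -14296/28723 + 25593/21428 = 428773051/615476444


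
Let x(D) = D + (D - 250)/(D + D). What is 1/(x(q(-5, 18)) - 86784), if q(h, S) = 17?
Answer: -34/2950311 ≈ -1.1524e-5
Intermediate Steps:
x(D) = D + (-250 + D)/(2*D) (x(D) = D + (-250 + D)/((2*D)) = D + (-250 + D)*(1/(2*D)) = D + (-250 + D)/(2*D))
1/(x(q(-5, 18)) - 86784) = 1/((½ + 17 - 125/17) - 86784) = 1/(345/34 - 86784) = 1/(-2950311/34) = -34/2950311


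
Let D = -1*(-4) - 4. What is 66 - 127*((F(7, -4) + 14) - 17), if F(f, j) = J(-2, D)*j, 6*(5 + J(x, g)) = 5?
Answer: -5009/3 ≈ -1669.7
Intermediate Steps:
D = 0 (D = 4 - 4 = 0)
J(x, g) = -25/6 (J(x, g) = -5 + (1/6)*5 = -5 + 5/6 = -25/6)
F(f, j) = -25*j/6
66 - 127*((F(7, -4) + 14) - 17) = 66 - 127*((-25/6*(-4) + 14) - 17) = 66 - 127*((50/3 + 14) - 17) = 66 - 127*(92/3 - 17) = 66 - 127*41/3 = 66 - 5207/3 = -5009/3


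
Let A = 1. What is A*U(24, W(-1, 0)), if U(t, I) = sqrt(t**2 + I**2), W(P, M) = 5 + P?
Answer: 4*sqrt(37) ≈ 24.331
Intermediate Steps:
U(t, I) = sqrt(I**2 + t**2)
A*U(24, W(-1, 0)) = 1*sqrt((5 - 1)**2 + 24**2) = 1*sqrt(4**2 + 576) = 1*sqrt(16 + 576) = 1*sqrt(592) = 1*(4*sqrt(37)) = 4*sqrt(37)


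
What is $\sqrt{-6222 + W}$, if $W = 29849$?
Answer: $\sqrt{23627} \approx 153.71$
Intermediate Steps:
$\sqrt{-6222 + W} = \sqrt{-6222 + 29849} = \sqrt{23627}$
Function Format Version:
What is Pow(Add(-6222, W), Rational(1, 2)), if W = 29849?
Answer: Pow(23627, Rational(1, 2)) ≈ 153.71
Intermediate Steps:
Pow(Add(-6222, W), Rational(1, 2)) = Pow(Add(-6222, 29849), Rational(1, 2)) = Pow(23627, Rational(1, 2))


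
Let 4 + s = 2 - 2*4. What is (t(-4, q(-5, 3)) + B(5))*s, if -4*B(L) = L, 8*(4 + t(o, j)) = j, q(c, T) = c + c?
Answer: 65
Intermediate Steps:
q(c, T) = 2*c
t(o, j) = -4 + j/8
B(L) = -L/4
s = -10 (s = -4 + (2 - 2*4) = -4 + (2 - 8) = -4 - 6 = -10)
(t(-4, q(-5, 3)) + B(5))*s = ((-4 + (2*(-5))/8) - ¼*5)*(-10) = ((-4 + (⅛)*(-10)) - 5/4)*(-10) = ((-4 - 5/4) - 5/4)*(-10) = (-21/4 - 5/4)*(-10) = -13/2*(-10) = 65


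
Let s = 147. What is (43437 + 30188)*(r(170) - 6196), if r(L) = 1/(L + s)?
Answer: -144609144875/317 ≈ -4.5618e+8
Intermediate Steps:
r(L) = 1/(147 + L) (r(L) = 1/(L + 147) = 1/(147 + L))
(43437 + 30188)*(r(170) - 6196) = (43437 + 30188)*(1/(147 + 170) - 6196) = 73625*(1/317 - 6196) = 73625*(-1964131/317) = -144609144875/317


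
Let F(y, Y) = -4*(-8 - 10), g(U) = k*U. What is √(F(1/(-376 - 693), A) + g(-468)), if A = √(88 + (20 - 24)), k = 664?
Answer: 6*I*√8630 ≈ 557.39*I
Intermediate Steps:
g(U) = 664*U
A = 2*√21 (A = √(88 - 4) = √84 = 2*√21 ≈ 9.1651)
F(y, Y) = 72 (F(y, Y) = -4*(-18) = 72)
√(F(1/(-376 - 693), A) + g(-468)) = √(72 + 664*(-468)) = √(72 - 310752) = √(-310680) = 6*I*√8630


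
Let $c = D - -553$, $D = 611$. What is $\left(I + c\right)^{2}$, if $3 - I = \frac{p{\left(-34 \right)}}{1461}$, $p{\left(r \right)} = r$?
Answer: $\frac{2907096610441}{2134521} \approx 1.3619 \cdot 10^{6}$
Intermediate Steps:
$c = 1164$ ($c = 611 - -553 = 611 + 553 = 1164$)
$I = \frac{4417}{1461}$ ($I = 3 - - \frac{34}{1461} = 3 + \frac{34}{1461} = \frac{4417}{1461} \approx 3.0233$)
$\left(I + c\right)^{2} = \left(\frac{4417}{1461} + 1164\right)^{2} = \left(\frac{1705021}{1461}\right)^{2} = \frac{2907096610441}{2134521}$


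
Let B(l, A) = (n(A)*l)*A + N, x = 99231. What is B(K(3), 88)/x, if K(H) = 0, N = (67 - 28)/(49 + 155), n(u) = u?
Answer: 13/6747708 ≈ 1.9266e-6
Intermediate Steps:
N = 13/68 (N = 39/204 = 39*(1/204) = 13/68 ≈ 0.19118)
B(l, A) = 13/68 + l*A² (B(l, A) = (A*l)*A + 13/68 = l*A² + 13/68 = 13/68 + l*A²)
B(K(3), 88)/x = (13/68 + 0*88²)/99231 = (13/68 + 0*7744)*(1/99231) = (13/68 + 0)*(1/99231) = (13/68)*(1/99231) = 13/6747708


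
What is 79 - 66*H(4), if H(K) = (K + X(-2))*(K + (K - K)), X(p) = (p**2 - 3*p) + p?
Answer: -3089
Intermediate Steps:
X(p) = p**2 - 2*p
H(K) = K*(8 + K) (H(K) = (K - 2*(-2 - 2))*(K + (K - K)) = (K - 2*(-4))*(K + 0) = (K + 8)*K = (8 + K)*K = K*(8 + K))
79 - 66*H(4) = 79 - 264*(8 + 4) = 79 - 264*12 = 79 - 66*48 = 79 - 3168 = -3089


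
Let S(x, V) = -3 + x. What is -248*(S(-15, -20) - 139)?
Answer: 38936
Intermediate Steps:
-248*(S(-15, -20) - 139) = -248*((-3 - 15) - 139) = -248*(-18 - 139) = -248*(-157) = 38936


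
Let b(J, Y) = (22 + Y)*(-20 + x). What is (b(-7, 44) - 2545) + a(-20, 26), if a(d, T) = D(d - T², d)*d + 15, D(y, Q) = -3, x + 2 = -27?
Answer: -5704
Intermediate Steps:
x = -29 (x = -2 - 27 = -29)
a(d, T) = 15 - 3*d (a(d, T) = -3*d + 15 = 15 - 3*d)
b(J, Y) = -1078 - 49*Y (b(J, Y) = (22 + Y)*(-20 - 29) = (22 + Y)*(-49) = -1078 - 49*Y)
(b(-7, 44) - 2545) + a(-20, 26) = ((-1078 - 49*44) - 2545) + (15 - 3*(-20)) = ((-1078 - 2156) - 2545) + (15 + 60) = (-3234 - 2545) + 75 = -5779 + 75 = -5704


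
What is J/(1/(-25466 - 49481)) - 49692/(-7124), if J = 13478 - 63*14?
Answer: -1681321713349/1781 ≈ -9.4403e+8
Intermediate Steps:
J = 12596 (J = 13478 - 882 = 12596)
J/(1/(-25466 - 49481)) - 49692/(-7124) = 12596/(1/(-25466 - 49481)) - 49692/(-7124) = 12596/(1/(-74947)) - 49692*(-1/7124) = 12596/(-1/74947) + 12423/1781 = 12596*(-74947) + 12423/1781 = -944032412 + 12423/1781 = -1681321713349/1781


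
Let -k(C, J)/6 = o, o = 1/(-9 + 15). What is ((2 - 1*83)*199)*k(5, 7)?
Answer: 16119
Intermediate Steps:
o = ⅙ (o = 1/6 = ⅙ ≈ 0.16667)
k(C, J) = -1 (k(C, J) = -6*⅙ = -1)
((2 - 1*83)*199)*k(5, 7) = ((2 - 1*83)*199)*(-1) = ((2 - 83)*199)*(-1) = -81*199*(-1) = -16119*(-1) = 16119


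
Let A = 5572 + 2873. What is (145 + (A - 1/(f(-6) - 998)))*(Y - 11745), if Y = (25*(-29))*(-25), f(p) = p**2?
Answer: 26360823390/481 ≈ 5.4804e+7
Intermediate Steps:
A = 8445
Y = 18125 (Y = -725*(-25) = 18125)
(145 + (A - 1/(f(-6) - 998)))*(Y - 11745) = (145 + (8445 - 1/((-6)**2 - 998)))*(18125 - 11745) = (145 + (8445 - 1/(36 - 998)))*6380 = (145 + (8445 - 1/(-962)))*6380 = (145 + (8445 - 1*(-1/962)))*6380 = (145 + (8445 + 1/962))*6380 = (145 + 8124091/962)*6380 = (8263581/962)*6380 = 26360823390/481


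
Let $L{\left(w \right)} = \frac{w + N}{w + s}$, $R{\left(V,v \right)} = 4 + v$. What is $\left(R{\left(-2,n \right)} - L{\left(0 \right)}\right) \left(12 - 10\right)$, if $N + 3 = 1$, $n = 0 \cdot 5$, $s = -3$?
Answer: $\frac{20}{3} \approx 6.6667$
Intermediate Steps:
$n = 0$
$N = -2$ ($N = -3 + 1 = -2$)
$L{\left(w \right)} = \frac{-2 + w}{-3 + w}$ ($L{\left(w \right)} = \frac{w - 2}{w - 3} = \frac{-2 + w}{-3 + w}$)
$\left(R{\left(-2,n \right)} - L{\left(0 \right)}\right) \left(12 - 10\right) = \left(\left(4 + 0\right) - \frac{-2 + 0}{-3 + 0}\right) \left(12 - 10\right) = \left(4 - \frac{1}{-3} \left(-2\right)\right) 2 = \left(4 - \left(- \frac{1}{3}\right) \left(-2\right)\right) 2 = \left(4 - \frac{2}{3}\right) 2 = \frac{10}{3} \cdot 2 = \frac{20}{3}$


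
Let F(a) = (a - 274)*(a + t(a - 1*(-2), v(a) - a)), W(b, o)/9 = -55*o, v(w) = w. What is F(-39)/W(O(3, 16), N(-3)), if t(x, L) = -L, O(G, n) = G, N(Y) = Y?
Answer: 4069/495 ≈ 8.2202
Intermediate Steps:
W(b, o) = -495*o (W(b, o) = 9*(-55*o) = -495*o)
F(a) = a*(-274 + a) (F(a) = (a - 274)*(a - (a - a)) = (-274 + a)*(a - 1*0) = (-274 + a)*(a + 0) = (-274 + a)*a = a*(-274 + a))
F(-39)/W(O(3, 16), N(-3)) = (-39*(-274 - 39))/((-495*(-3))) = -39*(-313)/1485 = 12207*(1/1485) = 4069/495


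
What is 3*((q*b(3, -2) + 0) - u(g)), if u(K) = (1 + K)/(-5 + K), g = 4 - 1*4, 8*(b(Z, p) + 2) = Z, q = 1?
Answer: -171/40 ≈ -4.2750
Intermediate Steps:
b(Z, p) = -2 + Z/8
g = 0 (g = 4 - 4 = 0)
u(K) = (1 + K)/(-5 + K)
3*((q*b(3, -2) + 0) - u(g)) = 3*((1*(-2 + (⅛)*3) + 0) - (1 + 0)/(-5 + 0)) = 3*((1*(-2 + 3/8) + 0) - 1/(-5)) = 3*((1*(-13/8) + 0) - (-1)/5) = 3*((-13/8 + 0) - 1*(-⅕)) = 3*(-13/8 + ⅕) = 3*(-57/40) = -171/40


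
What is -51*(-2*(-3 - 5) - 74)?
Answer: 2958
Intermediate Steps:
-51*(-2*(-3 - 5) - 74) = -51*(-2*(-8) - 74) = -51*(16 - 74) = -51*(-58) = 2958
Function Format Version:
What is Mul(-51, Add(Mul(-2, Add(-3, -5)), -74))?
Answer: 2958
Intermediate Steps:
Mul(-51, Add(Mul(-2, Add(-3, -5)), -74)) = Mul(-51, Add(Mul(-2, -8), -74)) = Mul(-51, Add(16, -74)) = Mul(-51, -58) = 2958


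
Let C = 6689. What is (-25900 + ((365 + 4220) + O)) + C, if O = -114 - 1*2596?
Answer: -17336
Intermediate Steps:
O = -2710 (O = -114 - 2596 = -2710)
(-25900 + ((365 + 4220) + O)) + C = (-25900 + ((365 + 4220) - 2710)) + 6689 = (-25900 + (4585 - 2710)) + 6689 = (-25900 + 1875) + 6689 = -24025 + 6689 = -17336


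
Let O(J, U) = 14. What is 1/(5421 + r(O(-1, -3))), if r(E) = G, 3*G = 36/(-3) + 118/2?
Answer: 3/16310 ≈ 0.00018394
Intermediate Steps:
G = 47/3 (G = (36/(-3) + 118/2)/3 = (36*(-⅓) + 118*(½))/3 = (-12 + 59)/3 = (⅓)*47 = 47/3 ≈ 15.667)
r(E) = 47/3
1/(5421 + r(O(-1, -3))) = 1/(5421 + 47/3) = 1/(16310/3) = 3/16310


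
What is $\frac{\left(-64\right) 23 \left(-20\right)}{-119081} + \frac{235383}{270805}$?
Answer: $\frac{20057143823}{32247730205} \approx 0.62197$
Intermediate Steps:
$\frac{\left(-64\right) 23 \left(-20\right)}{-119081} + \frac{235383}{270805} = \left(-1472\right) \left(-20\right) \left(- \frac{1}{119081}\right) + 235383 \cdot \frac{1}{270805} = 29440 \left(- \frac{1}{119081}\right) + \frac{235383}{270805} = - \frac{29440}{119081} + \frac{235383}{270805} = \frac{20057143823}{32247730205}$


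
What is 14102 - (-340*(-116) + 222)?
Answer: -25560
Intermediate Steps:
14102 - (-340*(-116) + 222) = 14102 - (39440 + 222) = 14102 - 1*39662 = 14102 - 39662 = -25560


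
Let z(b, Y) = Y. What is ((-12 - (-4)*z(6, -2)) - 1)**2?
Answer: 441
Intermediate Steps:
((-12 - (-4)*z(6, -2)) - 1)**2 = ((-12 - (-4)*(-2)) - 1)**2 = ((-12 - 1*8) - 1)**2 = ((-12 - 8) - 1)**2 = (-20 - 1)**2 = (-21)**2 = 441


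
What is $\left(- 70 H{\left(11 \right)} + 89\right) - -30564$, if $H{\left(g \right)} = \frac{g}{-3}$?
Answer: $\frac{92729}{3} \approx 30910.0$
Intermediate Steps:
$H{\left(g \right)} = - \frac{g}{3}$ ($H{\left(g \right)} = g \left(- \frac{1}{3}\right) = - \frac{g}{3}$)
$\left(- 70 H{\left(11 \right)} + 89\right) - -30564 = \left(- 70 \left(\left(- \frac{1}{3}\right) 11\right) + 89\right) - -30564 = \left(\left(-70\right) \left(- \frac{11}{3}\right) + 89\right) + 30564 = \left(\frac{770}{3} + 89\right) + 30564 = \frac{1037}{3} + 30564 = \frac{92729}{3}$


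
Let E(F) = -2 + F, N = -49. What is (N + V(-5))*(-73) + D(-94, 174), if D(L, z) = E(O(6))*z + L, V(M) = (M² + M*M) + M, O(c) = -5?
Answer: -1020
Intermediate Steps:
V(M) = M + 2*M² (V(M) = (M² + M²) + M = 2*M² + M = M + 2*M²)
D(L, z) = L - 7*z (D(L, z) = (-2 - 5)*z + L = -7*z + L = L - 7*z)
(N + V(-5))*(-73) + D(-94, 174) = (-49 - 5*(1 + 2*(-5)))*(-73) + (-94 - 7*174) = (-49 - 5*(1 - 10))*(-73) + (-94 - 1218) = (-49 - 5*(-9))*(-73) - 1312 = (-49 + 45)*(-73) - 1312 = -4*(-73) - 1312 = 292 - 1312 = -1020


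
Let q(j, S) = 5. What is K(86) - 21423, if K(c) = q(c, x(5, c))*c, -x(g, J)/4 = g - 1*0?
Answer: -20993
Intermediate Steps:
x(g, J) = -4*g (x(g, J) = -4*(g - 1*0) = -4*(g + 0) = -4*g)
K(c) = 5*c
K(86) - 21423 = 5*86 - 21423 = 430 - 21423 = -20993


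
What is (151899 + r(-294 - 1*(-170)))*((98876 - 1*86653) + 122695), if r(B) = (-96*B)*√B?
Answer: 20493909282 + 3212127744*I*√31 ≈ 2.0494e+10 + 1.7884e+10*I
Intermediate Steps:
r(B) = -96*B^(3/2)
(151899 + r(-294 - 1*(-170)))*((98876 - 1*86653) + 122695) = (151899 - 96*(-294 - 1*(-170))^(3/2))*((98876 - 1*86653) + 122695) = (151899 - 96*(-294 + 170)^(3/2))*((98876 - 86653) + 122695) = (151899 - (-23808)*I*√31)*(12223 + 122695) = (151899 - (-23808)*I*√31)*134918 = (151899 + 23808*I*√31)*134918 = 20493909282 + 3212127744*I*√31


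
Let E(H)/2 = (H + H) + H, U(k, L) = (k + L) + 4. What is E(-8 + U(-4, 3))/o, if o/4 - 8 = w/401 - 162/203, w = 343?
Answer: -1221045/1311782 ≈ -0.93083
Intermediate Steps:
U(k, L) = 4 + L + k (U(k, L) = (L + k) + 4 = 4 + L + k)
E(H) = 6*H (E(H) = 2*((H + H) + H) = 2*(2*H + H) = 2*(3*H) = 6*H)
o = 2623564/81403 (o = 32 + 4*(343/401 - 162/203) = 32 + 4*(4667/81403) = 32 + 18668/81403 = 2623564/81403 ≈ 32.229)
E(-8 + U(-4, 3))/o = (6*(-8 + (4 + 3 - 4)))/(2623564/81403) = (6*(-8 + 3))*(81403/2623564) = (6*(-5))*(81403/2623564) = -30*81403/2623564 = -1221045/1311782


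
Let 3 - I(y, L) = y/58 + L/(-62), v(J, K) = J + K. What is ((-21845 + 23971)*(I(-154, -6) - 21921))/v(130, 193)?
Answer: -41886413732/290377 ≈ -1.4425e+5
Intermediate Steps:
I(y, L) = 3 - y/58 + L/62 (I(y, L) = 3 - (y/58 + L/(-62)) = 3 - (y*(1/58) + L*(-1/62)) = 3 - (y/58 - L/62) = 3 - (-L/62 + y/58) = 3 + (-y/58 + L/62) = 3 - y/58 + L/62)
((-21845 + 23971)*(I(-154, -6) - 21921))/v(130, 193) = ((-21845 + 23971)*((3 - 1/58*(-154) + (1/62)*(-6)) - 21921))/(130 + 193) = (2126*((3 + 77/29 - 3/31) - 21921))/323 = (2126*(4997/899 - 21921))*(1/323) = (2126*(-19701982/899))*(1/323) = -41886413732/899*1/323 = -41886413732/290377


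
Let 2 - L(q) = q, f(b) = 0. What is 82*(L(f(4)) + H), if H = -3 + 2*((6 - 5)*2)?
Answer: 246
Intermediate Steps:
H = 1 (H = -3 + 2*(1*2) = -3 + 2*2 = -3 + 4 = 1)
L(q) = 2 - q
82*(L(f(4)) + H) = 82*((2 - 1*0) + 1) = 82*((2 + 0) + 1) = 82*(2 + 1) = 82*3 = 246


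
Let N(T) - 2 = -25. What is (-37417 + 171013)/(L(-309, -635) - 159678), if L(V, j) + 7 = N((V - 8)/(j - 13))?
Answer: -11133/13309 ≈ -0.83650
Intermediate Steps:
N(T) = -23 (N(T) = 2 - 25 = -23)
L(V, j) = -30 (L(V, j) = -7 - 23 = -30)
(-37417 + 171013)/(L(-309, -635) - 159678) = (-37417 + 171013)/(-30 - 159678) = 133596/(-159708) = 133596*(-1/159708) = -11133/13309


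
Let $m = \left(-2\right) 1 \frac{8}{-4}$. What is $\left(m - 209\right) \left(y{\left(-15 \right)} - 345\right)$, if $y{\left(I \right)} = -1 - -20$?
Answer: $66830$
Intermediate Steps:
$y{\left(I \right)} = 19$ ($y{\left(I \right)} = -1 + 20 = 19$)
$m = 4$ ($m = - 2 \cdot 8 \left(- \frac{1}{4}\right) = \left(-2\right) \left(-2\right) = 4$)
$\left(m - 209\right) \left(y{\left(-15 \right)} - 345\right) = \left(4 - 209\right) \left(19 - 345\right) = \left(-205\right) \left(-326\right) = 66830$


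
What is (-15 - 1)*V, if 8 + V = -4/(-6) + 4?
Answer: 160/3 ≈ 53.333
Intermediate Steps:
V = -10/3 (V = -8 + (-4/(-6) + 4) = -8 + (-4*(-⅙) + 4) = -8 + (⅔ + 4) = -8 + 14/3 = -10/3 ≈ -3.3333)
(-15 - 1)*V = (-15 - 1)*(-10/3) = -16*(-10/3) = 160/3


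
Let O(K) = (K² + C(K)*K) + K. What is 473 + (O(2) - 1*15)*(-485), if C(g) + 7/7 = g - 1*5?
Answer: 8718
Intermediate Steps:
C(g) = -6 + g (C(g) = -1 + (g - 1*5) = -1 + (g - 5) = -1 + (-5 + g) = -6 + g)
O(K) = K + K² + K*(-6 + K) (O(K) = (K² + (-6 + K)*K) + K = (K² + K*(-6 + K)) + K = K + K² + K*(-6 + K))
473 + (O(2) - 1*15)*(-485) = 473 + (2*(-5 + 2*2) - 1*15)*(-485) = 473 + (2*(-5 + 4) - 15)*(-485) = 473 + (2*(-1) - 15)*(-485) = 473 + (-2 - 15)*(-485) = 473 - 17*(-485) = 473 + 8245 = 8718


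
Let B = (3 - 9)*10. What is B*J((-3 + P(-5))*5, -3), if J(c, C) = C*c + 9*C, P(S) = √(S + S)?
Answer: -1080 + 900*I*√10 ≈ -1080.0 + 2846.1*I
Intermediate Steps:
P(S) = √2*√S (P(S) = √(2*S) = √2*√S)
B = -60 (B = -6*10 = -60)
J(c, C) = 9*C + C*c
B*J((-3 + P(-5))*5, -3) = -(-180)*(9 + (-3 + √2*√(-5))*5) = -(-180)*(9 + (-3 + √2*(I*√5))*5) = -(-180)*(9 + (-3 + I*√10)*5) = -(-180)*(9 + (-15 + 5*I*√10)) = -(-180)*(-6 + 5*I*√10) = -60*(18 - 15*I*√10) = -1080 + 900*I*√10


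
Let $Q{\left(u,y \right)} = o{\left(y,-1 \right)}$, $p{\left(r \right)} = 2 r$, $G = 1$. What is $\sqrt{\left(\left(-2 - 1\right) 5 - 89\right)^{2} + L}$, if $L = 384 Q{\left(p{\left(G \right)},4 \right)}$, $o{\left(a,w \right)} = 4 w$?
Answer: $8 \sqrt{145} \approx 96.333$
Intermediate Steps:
$Q{\left(u,y \right)} = -4$ ($Q{\left(u,y \right)} = 4 \left(-1\right) = -4$)
$L = -1536$ ($L = 384 \left(-4\right) = -1536$)
$\sqrt{\left(\left(-2 - 1\right) 5 - 89\right)^{2} + L} = \sqrt{\left(\left(-2 - 1\right) 5 - 89\right)^{2} - 1536} = \sqrt{\left(\left(-3\right) 5 - 89\right)^{2} - 1536} = \sqrt{\left(-15 - 89\right)^{2} - 1536} = \sqrt{\left(-104\right)^{2} - 1536} = \sqrt{10816 - 1536} = \sqrt{9280} = 8 \sqrt{145}$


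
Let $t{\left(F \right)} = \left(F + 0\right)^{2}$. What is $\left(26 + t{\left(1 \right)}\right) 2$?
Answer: $54$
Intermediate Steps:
$t{\left(F \right)} = F^{2}$
$\left(26 + t{\left(1 \right)}\right) 2 = \left(26 + 1^{2}\right) 2 = \left(26 + 1\right) 2 = 27 \cdot 2 = 54$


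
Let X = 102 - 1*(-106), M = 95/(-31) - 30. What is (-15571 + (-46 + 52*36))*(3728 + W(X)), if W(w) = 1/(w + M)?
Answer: -277882321375/5423 ≈ -5.1241e+7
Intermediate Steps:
M = -1025/31 (M = 95*(-1/31) - 30 = -95/31 - 30 = -1025/31 ≈ -33.065)
X = 208 (X = 102 + 106 = 208)
W(w) = 1/(-1025/31 + w) (W(w) = 1/(w - 1025/31) = 1/(-1025/31 + w))
(-15571 + (-46 + 52*36))*(3728 + W(X)) = (-15571 + (-46 + 52*36))*(3728 + 31/(-1025 + 31*208)) = (-15571 + (-46 + 1872))*(3728 + 31/(-1025 + 6448)) = (-15571 + 1826)*(3728 + 31/5423) = -13745*(3728 + 31*(1/5423)) = -13745*(3728 + 31/5423) = -13745*20216975/5423 = -277882321375/5423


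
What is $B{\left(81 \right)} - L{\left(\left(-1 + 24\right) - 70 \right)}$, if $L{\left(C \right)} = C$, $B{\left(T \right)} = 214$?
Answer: $261$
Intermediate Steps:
$B{\left(81 \right)} - L{\left(\left(-1 + 24\right) - 70 \right)} = 214 - \left(\left(-1 + 24\right) - 70\right) = 214 - \left(23 - 70\right) = 214 - -47 = 214 + 47 = 261$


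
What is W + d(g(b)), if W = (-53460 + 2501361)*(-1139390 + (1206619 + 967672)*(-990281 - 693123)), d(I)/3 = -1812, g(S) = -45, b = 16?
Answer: -8959834916056107990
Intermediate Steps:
d(I) = -5436 (d(I) = 3*(-1812) = -5436)
W = -8959834916056102554 (W = 2447901*(-1139390 + 2174291*(-1683404)) = 2447901*(-1139390 - 3660210166564) = 2447901*(-3660211305954) = -8959834916056102554)
W + d(g(b)) = -8959834916056102554 - 5436 = -8959834916056107990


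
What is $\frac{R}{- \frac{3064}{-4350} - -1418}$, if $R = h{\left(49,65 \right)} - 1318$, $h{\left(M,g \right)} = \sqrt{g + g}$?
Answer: $- \frac{1433325}{1542841} + \frac{2175 \sqrt{130}}{3085682} \approx -0.92098$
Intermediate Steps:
$h{\left(M,g \right)} = \sqrt{2} \sqrt{g}$ ($h{\left(M,g \right)} = \sqrt{2 g} = \sqrt{2} \sqrt{g}$)
$R = -1318 + \sqrt{130}$ ($R = \sqrt{2} \sqrt{65} - 1318 = \sqrt{130} - 1318 = -1318 + \sqrt{130} \approx -1306.6$)
$\frac{R}{- \frac{3064}{-4350} - -1418} = \frac{-1318 + \sqrt{130}}{- \frac{3064}{-4350} - -1418} = \frac{-1318 + \sqrt{130}}{- \frac{3064 \left(-1\right)}{4350} + 1418} = \frac{-1318 + \sqrt{130}}{\left(-1\right) \left(- \frac{1532}{2175}\right) + 1418} = \frac{-1318 + \sqrt{130}}{\frac{1532}{2175} + 1418} = \frac{-1318 + \sqrt{130}}{\frac{3085682}{2175}} = \left(-1318 + \sqrt{130}\right) \frac{2175}{3085682} = - \frac{1433325}{1542841} + \frac{2175 \sqrt{130}}{3085682}$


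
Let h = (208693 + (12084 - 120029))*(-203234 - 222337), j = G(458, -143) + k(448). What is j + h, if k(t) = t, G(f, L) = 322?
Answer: -42875426338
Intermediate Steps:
j = 770 (j = 322 + 448 = 770)
h = -42875427108 (h = (208693 - 107945)*(-425571) = 100748*(-425571) = -42875427108)
j + h = 770 - 42875427108 = -42875426338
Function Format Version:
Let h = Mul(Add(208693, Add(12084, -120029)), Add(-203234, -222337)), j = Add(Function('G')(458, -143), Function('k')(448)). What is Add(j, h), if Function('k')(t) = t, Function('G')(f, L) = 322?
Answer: -42875426338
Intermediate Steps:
j = 770 (j = Add(322, 448) = 770)
h = -42875427108 (h = Mul(Add(208693, -107945), -425571) = Mul(100748, -425571) = -42875427108)
Add(j, h) = Add(770, -42875427108) = -42875426338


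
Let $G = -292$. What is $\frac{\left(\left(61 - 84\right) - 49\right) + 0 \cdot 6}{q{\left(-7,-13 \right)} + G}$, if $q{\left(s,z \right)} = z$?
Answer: $\frac{72}{305} \approx 0.23607$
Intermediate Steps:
$\frac{\left(\left(61 - 84\right) - 49\right) + 0 \cdot 6}{q{\left(-7,-13 \right)} + G} = \frac{\left(\left(61 - 84\right) - 49\right) + 0 \cdot 6}{-13 - 292} = \frac{\left(-23 - 49\right) + 0}{-305} = \left(-72 + 0\right) \left(- \frac{1}{305}\right) = \left(-72\right) \left(- \frac{1}{305}\right) = \frac{72}{305}$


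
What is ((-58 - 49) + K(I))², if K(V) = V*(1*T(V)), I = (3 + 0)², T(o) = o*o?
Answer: 386884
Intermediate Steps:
T(o) = o²
I = 9 (I = 3² = 9)
K(V) = V³ (K(V) = V*(1*V²) = V*V² = V³)
((-58 - 49) + K(I))² = ((-58 - 49) + 9³)² = (-107 + 729)² = 622² = 386884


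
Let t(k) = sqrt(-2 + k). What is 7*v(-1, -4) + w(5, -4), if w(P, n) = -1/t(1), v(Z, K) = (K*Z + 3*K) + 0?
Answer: -56 + I ≈ -56.0 + 1.0*I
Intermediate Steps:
v(Z, K) = 3*K + K*Z (v(Z, K) = (3*K + K*Z) + 0 = 3*K + K*Z)
w(P, n) = I (w(P, n) = -1/(sqrt(-2 + 1)) = -1/(sqrt(-1)) = -1/I = -(-1)*I = I)
7*v(-1, -4) + w(5, -4) = 7*(-4*(3 - 1)) + I = 7*(-4*2) + I = 7*(-8) + I = -56 + I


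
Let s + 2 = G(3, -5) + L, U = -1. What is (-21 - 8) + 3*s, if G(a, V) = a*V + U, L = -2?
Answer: -89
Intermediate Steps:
G(a, V) = -1 + V*a (G(a, V) = a*V - 1 = V*a - 1 = -1 + V*a)
s = -20 (s = -2 + ((-1 - 5*3) - 2) = -2 + ((-1 - 15) - 2) = -2 + (-16 - 2) = -2 - 18 = -20)
(-21 - 8) + 3*s = (-21 - 8) + 3*(-20) = -29 - 60 = -89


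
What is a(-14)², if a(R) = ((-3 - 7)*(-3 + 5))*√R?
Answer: -5600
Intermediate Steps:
a(R) = -20*√R (a(R) = (-10*2)*√R = -20*√R)
a(-14)² = (-20*I*√14)² = -5600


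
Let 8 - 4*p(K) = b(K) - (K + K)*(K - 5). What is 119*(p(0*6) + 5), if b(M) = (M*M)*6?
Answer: 833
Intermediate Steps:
b(M) = 6*M² (b(M) = M²*6 = 6*M²)
p(K) = 2 - 3*K²/2 + K*(-5 + K)/2 (p(K) = 2 - (6*K² - (K + K)*(K - 5))/4 = 2 - (6*K² - 2*K*(-5 + K))/4 = 2 + (-3*K²/2 + K*(-5 + K)/2) = 2 - 3*K²/2 + K*(-5 + K)/2)
119*(p(0*6) + 5) = 119*((2 - (0*6)² - 0*6) + 5) = 119*((2 - 1*0² - 5/2*0) + 5) = 119*((2 - 1*0 + 0) + 5) = 119*((2 + 0 + 0) + 5) = 119*(2 + 5) = 119*7 = 833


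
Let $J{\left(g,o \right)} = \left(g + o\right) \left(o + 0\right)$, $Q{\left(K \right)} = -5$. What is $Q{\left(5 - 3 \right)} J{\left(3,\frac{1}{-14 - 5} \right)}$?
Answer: $\frac{280}{361} \approx 0.77562$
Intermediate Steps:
$J{\left(g,o \right)} = o \left(g + o\right)$ ($J{\left(g,o \right)} = \left(g + o\right) o = o \left(g + o\right)$)
$Q{\left(5 - 3 \right)} J{\left(3,\frac{1}{-14 - 5} \right)} = - 5 \frac{3 + \frac{1}{-14 - 5}}{-14 - 5} = - 5 \frac{3 + \frac{1}{-19}}{-19} = - 5 \left(- \frac{3 - \frac{1}{19}}{19}\right) = - 5 \left(\left(- \frac{1}{19}\right) \frac{56}{19}\right) = \left(-5\right) \left(- \frac{56}{361}\right) = \frac{280}{361}$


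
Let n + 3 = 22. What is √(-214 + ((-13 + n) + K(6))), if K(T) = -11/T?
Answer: I*√7554/6 ≈ 14.486*I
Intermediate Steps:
n = 19 (n = -3 + 22 = 19)
√(-214 + ((-13 + n) + K(6))) = √(-214 + ((-13 + 19) - 11/6)) = √(-214 + (6 - 11*⅙)) = √(-214 + (6 - 11/6)) = √(-214 + 25/6) = √(-1259/6) = I*√7554/6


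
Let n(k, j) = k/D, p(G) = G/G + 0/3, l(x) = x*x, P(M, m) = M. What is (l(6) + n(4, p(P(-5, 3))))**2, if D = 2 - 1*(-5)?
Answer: 65536/49 ≈ 1337.5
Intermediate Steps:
l(x) = x**2
D = 7 (D = 2 + 5 = 7)
p(G) = 1 (p(G) = 1 + 0*(1/3) = 1 + 0 = 1)
n(k, j) = k/7
(l(6) + n(4, p(P(-5, 3))))**2 = (6**2 + (1/7)*4)**2 = (36 + 4/7)**2 = (256/7)**2 = 65536/49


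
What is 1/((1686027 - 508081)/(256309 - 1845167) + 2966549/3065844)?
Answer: 2435595383076/551013217309 ≈ 4.4202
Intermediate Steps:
1/((1686027 - 508081)/(256309 - 1845167) + 2966549/3065844) = 1/(1177946/(-1588858) + 2966549*(1/3065844)) = 1/(1177946*(-1/1588858) + 2966549/3065844) = 1/(-588973/794429 + 2966549/3065844) = 1/(551013217309/2435595383076) = 2435595383076/551013217309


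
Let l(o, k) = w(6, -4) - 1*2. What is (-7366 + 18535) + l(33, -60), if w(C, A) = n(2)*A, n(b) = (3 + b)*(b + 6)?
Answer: 11007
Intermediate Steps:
n(b) = (3 + b)*(6 + b)
w(C, A) = 40*A (w(C, A) = (18 + 2**2 + 9*2)*A = (18 + 4 + 18)*A = 40*A)
l(o, k) = -162 (l(o, k) = 40*(-4) - 1*2 = -160 - 2 = -162)
(-7366 + 18535) + l(33, -60) = (-7366 + 18535) - 162 = 11169 - 162 = 11007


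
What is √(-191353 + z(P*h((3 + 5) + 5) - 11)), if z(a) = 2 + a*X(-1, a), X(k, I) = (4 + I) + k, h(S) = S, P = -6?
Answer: I*√183697 ≈ 428.6*I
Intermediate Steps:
X(k, I) = 4 + I + k
z(a) = 2 + a*(3 + a) (z(a) = 2 + a*(4 + a - 1) = 2 + a*(3 + a))
√(-191353 + z(P*h((3 + 5) + 5) - 11)) = √(-191353 + (2 + (-6*((3 + 5) + 5) - 11)*(3 + (-6*((3 + 5) + 5) - 11)))) = √(-191353 + (2 + (-6*(8 + 5) - 11)*(3 + (-6*(8 + 5) - 11)))) = √(-191353 + (2 + (-6*13 - 11)*(3 + (-6*13 - 11)))) = √(-191353 + (2 + (-78 - 11)*(3 + (-78 - 11)))) = √(-191353 + (2 - 89*(3 - 89))) = √(-191353 + (2 - 89*(-86))) = √(-191353 + (2 + 7654)) = √(-191353 + 7656) = √(-183697) = I*√183697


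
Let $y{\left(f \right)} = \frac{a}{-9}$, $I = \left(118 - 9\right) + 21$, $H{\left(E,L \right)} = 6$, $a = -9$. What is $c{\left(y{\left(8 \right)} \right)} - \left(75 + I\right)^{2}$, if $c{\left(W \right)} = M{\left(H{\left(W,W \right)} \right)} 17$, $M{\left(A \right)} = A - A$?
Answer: $-42025$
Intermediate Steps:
$I = 130$ ($I = 109 + 21 = 130$)
$M{\left(A \right)} = 0$
$y{\left(f \right)} = 1$ ($y{\left(f \right)} = - \frac{9}{-9} = \left(-9\right) \left(- \frac{1}{9}\right) = 1$)
$c{\left(W \right)} = 0$ ($c{\left(W \right)} = 0 \cdot 17 = 0$)
$c{\left(y{\left(8 \right)} \right)} - \left(75 + I\right)^{2} = 0 - \left(75 + 130\right)^{2} = 0 - 205^{2} = 0 - 42025 = -42025$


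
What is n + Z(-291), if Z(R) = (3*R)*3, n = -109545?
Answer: -112164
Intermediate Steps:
Z(R) = 9*R
n + Z(-291) = -109545 + 9*(-291) = -109545 - 2619 = -112164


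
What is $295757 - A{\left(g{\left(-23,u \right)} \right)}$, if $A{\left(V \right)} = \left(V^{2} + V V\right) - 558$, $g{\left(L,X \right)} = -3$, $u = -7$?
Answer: $296297$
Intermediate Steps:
$A{\left(V \right)} = -558 + 2 V^{2}$ ($A{\left(V \right)} = \left(V^{2} + V^{2}\right) - 558 = 2 V^{2} - 558 = -558 + 2 V^{2}$)
$295757 - A{\left(g{\left(-23,u \right)} \right)} = 295757 - \left(-558 + 2 \left(-3\right)^{2}\right) = 295757 - \left(-558 + 2 \cdot 9\right) = 295757 - \left(-558 + 18\right) = 295757 - -540 = 295757 + 540 = 296297$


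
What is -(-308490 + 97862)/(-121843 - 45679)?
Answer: -105314/83761 ≈ -1.2573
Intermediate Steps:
-(-308490 + 97862)/(-121843 - 45679) = -(-210628)/(-167522) = -(-210628)*(-1)/167522 = -1*105314/83761 = -105314/83761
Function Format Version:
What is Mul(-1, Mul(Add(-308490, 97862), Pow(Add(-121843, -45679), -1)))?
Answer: Rational(-105314, 83761) ≈ -1.2573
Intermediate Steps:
Mul(-1, Mul(Add(-308490, 97862), Pow(Add(-121843, -45679), -1))) = Mul(-1, Mul(-210628, Pow(-167522, -1))) = Mul(-1, Mul(-210628, Rational(-1, 167522))) = Mul(-1, Rational(105314, 83761)) = Rational(-105314, 83761)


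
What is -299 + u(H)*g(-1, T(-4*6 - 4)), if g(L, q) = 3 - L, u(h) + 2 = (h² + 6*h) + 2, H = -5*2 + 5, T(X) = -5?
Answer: -319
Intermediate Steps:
H = -5 (H = -10 + 5 = -5)
u(h) = h² + 6*h (u(h) = -2 + ((h² + 6*h) + 2) = -2 + (2 + h² + 6*h) = h² + 6*h)
-299 + u(H)*g(-1, T(-4*6 - 4)) = -299 + (-5*(6 - 5))*(3 - 1*(-1)) = -299 + (-5*1)*(3 + 1) = -299 - 5*4 = -299 - 20 = -319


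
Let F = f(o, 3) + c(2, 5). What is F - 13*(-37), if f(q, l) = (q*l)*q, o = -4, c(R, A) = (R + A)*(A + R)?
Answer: 578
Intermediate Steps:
c(R, A) = (A + R)² (c(R, A) = (A + R)*(A + R) = (A + R)²)
f(q, l) = l*q² (f(q, l) = (l*q)*q = l*q²)
F = 97 (F = 3*(-4)² + (5 + 2)² = 3*16 + 7² = 48 + 49 = 97)
F - 13*(-37) = 97 - 13*(-37) = 97 + 481 = 578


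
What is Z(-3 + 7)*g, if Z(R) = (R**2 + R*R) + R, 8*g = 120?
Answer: 540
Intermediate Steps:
g = 15 (g = (1/8)*120 = 15)
Z(R) = R + 2*R**2 (Z(R) = (R**2 + R**2) + R = 2*R**2 + R = R + 2*R**2)
Z(-3 + 7)*g = ((-3 + 7)*(1 + 2*(-3 + 7)))*15 = (4*(1 + 2*4))*15 = (4*(1 + 8))*15 = (4*9)*15 = 36*15 = 540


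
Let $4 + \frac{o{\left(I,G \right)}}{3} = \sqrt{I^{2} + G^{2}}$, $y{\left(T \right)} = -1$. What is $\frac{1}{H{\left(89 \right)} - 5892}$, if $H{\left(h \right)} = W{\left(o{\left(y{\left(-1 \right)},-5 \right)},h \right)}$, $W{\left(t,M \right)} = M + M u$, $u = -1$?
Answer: $- \frac{1}{5892} \approx -0.00016972$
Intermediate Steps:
$o{\left(I,G \right)} = -12 + 3 \sqrt{G^{2} + I^{2}}$ ($o{\left(I,G \right)} = -12 + 3 \sqrt{I^{2} + G^{2}} = -12 + 3 \sqrt{G^{2} + I^{2}}$)
$W{\left(t,M \right)} = 0$ ($W{\left(t,M \right)} = M + M \left(-1\right) = M - M = 0$)
$H{\left(h \right)} = 0$
$\frac{1}{H{\left(89 \right)} - 5892} = \frac{1}{0 - 5892} = \frac{1}{-5892} = - \frac{1}{5892}$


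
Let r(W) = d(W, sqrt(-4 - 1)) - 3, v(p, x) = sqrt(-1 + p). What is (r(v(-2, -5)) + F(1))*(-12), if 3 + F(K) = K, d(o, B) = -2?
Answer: 84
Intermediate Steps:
F(K) = -3 + K
r(W) = -5 (r(W) = -2 - 3 = -5)
(r(v(-2, -5)) + F(1))*(-12) = (-5 + (-3 + 1))*(-12) = (-5 - 2)*(-12) = -7*(-12) = 84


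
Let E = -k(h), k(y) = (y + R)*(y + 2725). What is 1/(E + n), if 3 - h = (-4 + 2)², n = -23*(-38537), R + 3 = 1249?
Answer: -1/2505029 ≈ -3.9920e-7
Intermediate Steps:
R = 1246 (R = -3 + 1249 = 1246)
n = 886351
h = -1 (h = 3 - (-4 + 2)² = 3 - 1*(-2)² = 3 - 1*4 = 3 - 4 = -1)
k(y) = (1246 + y)*(2725 + y) (k(y) = (y + 1246)*(y + 2725) = (1246 + y)*(2725 + y))
E = -3391380 (E = -(3395350 + (-1)² + 3971*(-1)) = -(3395350 + 1 - 3971) = -1*3391380 = -3391380)
1/(E + n) = 1/(-3391380 + 886351) = 1/(-2505029) = -1/2505029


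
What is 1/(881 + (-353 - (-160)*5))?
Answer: 1/1328 ≈ 0.00075301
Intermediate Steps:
1/(881 + (-353 - (-160)*5)) = 1/(881 + (-353 - 1*(-800))) = 1/(881 + (-353 + 800)) = 1/(881 + 447) = 1/1328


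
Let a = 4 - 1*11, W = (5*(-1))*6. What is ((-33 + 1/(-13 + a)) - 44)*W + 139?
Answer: 4901/2 ≈ 2450.5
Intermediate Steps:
W = -30 (W = -5*6 = -30)
a = -7 (a = 4 - 11 = -7)
((-33 + 1/(-13 + a)) - 44)*W + 139 = ((-33 + 1/(-13 - 7)) - 44)*(-30) + 139 = ((-33 + 1/(-20)) - 44)*(-30) + 139 = ((-33 - 1/20) - 44)*(-30) + 139 = (-661/20 - 44)*(-30) + 139 = -1541/20*(-30) + 139 = 4623/2 + 139 = 4901/2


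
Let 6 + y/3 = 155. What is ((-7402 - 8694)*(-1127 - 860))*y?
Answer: 14296290144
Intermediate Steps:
y = 447 (y = -18 + 3*155 = -18 + 465 = 447)
((-7402 - 8694)*(-1127 - 860))*y = ((-7402 - 8694)*(-1127 - 860))*447 = -16096*(-1987)*447 = 31982752*447 = 14296290144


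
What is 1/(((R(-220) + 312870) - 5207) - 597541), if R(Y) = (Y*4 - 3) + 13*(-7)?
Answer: -1/290852 ≈ -3.4382e-6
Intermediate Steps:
R(Y) = -94 + 4*Y (R(Y) = (4*Y - 3) - 91 = (-3 + 4*Y) - 91 = -94 + 4*Y)
1/(((R(-220) + 312870) - 5207) - 597541) = 1/((((-94 + 4*(-220)) + 312870) - 5207) - 597541) = 1/((((-94 - 880) + 312870) - 5207) - 597541) = 1/(((-974 + 312870) - 5207) - 597541) = 1/((311896 - 5207) - 597541) = 1/(306689 - 597541) = 1/(-290852) = -1/290852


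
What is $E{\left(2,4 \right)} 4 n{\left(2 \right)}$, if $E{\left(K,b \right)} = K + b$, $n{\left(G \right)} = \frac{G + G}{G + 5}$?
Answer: $\frac{96}{7} \approx 13.714$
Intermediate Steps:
$n{\left(G \right)} = \frac{2 G}{5 + G}$
$E{\left(2,4 \right)} 4 n{\left(2 \right)} = \left(2 + 4\right) 4 \cdot 2 \cdot 2 \frac{1}{5 + 2} = 6 \cdot 4 \cdot 2 \cdot 2 \cdot \frac{1}{7} = 24 \cdot 2 \cdot 2 \cdot \frac{1}{7} = 24 \cdot \frac{4}{7} = \frac{96}{7}$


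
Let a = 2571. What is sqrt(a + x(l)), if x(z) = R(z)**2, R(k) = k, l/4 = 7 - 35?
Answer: sqrt(15115) ≈ 122.94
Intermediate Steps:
l = -112 (l = 4*(7 - 35) = 4*(-28) = -112)
x(z) = z**2
sqrt(a + x(l)) = sqrt(2571 + (-112)**2) = sqrt(2571 + 12544) = sqrt(15115)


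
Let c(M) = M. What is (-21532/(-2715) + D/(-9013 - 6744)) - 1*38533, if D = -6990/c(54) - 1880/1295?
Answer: -1280582970237712/33240258135 ≈ -38525.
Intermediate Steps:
D = -305119/2331 (D = -6990/54 - 1880/1295 = -6990*1/54 - 1880*1/1295 = -1165/9 - 376/259 = -305119/2331 ≈ -130.90)
(-21532/(-2715) + D/(-9013 - 6744)) - 1*38533 = (-21532/(-2715) - 305119/(2331*(-9013 - 6744))) - 1*38533 = (-21532*(-1/2715) - 305119/2331/(-15757)) - 38533 = (21532/2715 - 305119/2331*(-1/15757)) - 38533 = (21532/2715 + 305119/36729567) - 38533 = 263896478243/33240258135 - 38533 = -1280582970237712/33240258135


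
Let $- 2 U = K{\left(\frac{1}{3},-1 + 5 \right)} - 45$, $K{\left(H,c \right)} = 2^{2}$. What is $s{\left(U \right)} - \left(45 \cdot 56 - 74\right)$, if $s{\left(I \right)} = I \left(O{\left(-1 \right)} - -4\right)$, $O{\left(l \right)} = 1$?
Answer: $- \frac{4687}{2} \approx -2343.5$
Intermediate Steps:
$K{\left(H,c \right)} = 4$
$U = \frac{41}{2}$ ($U = - \frac{4 - 45}{2} = \left(- \frac{1}{2}\right) \left(-41\right) = \frac{41}{2} \approx 20.5$)
$s{\left(I \right)} = 5 I$ ($s{\left(I \right)} = I \left(1 - -4\right) = I \left(1 + 4\right) = I 5 = 5 I$)
$s{\left(U \right)} - \left(45 \cdot 56 - 74\right) = 5 \cdot \frac{41}{2} - \left(45 \cdot 56 - 74\right) = \frac{205}{2} - \left(2520 - 74\right) = \frac{205}{2} - 2446 = - \frac{4687}{2}$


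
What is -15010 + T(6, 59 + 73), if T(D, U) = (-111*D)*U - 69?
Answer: -102991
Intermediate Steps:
T(D, U) = -69 - 111*D*U (T(D, U) = -111*D*U - 69 = -69 - 111*D*U)
-15010 + T(6, 59 + 73) = -15010 + (-69 - 111*6*(59 + 73)) = -15010 + (-69 - 111*6*132) = -15010 + (-69 - 87912) = -15010 - 87981 = -102991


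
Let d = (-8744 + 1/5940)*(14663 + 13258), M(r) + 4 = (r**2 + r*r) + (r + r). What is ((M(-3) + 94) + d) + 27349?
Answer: -483345261233/1980 ≈ -2.4411e+8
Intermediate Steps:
M(r) = -4 + 2*r + 2*r**2 (M(r) = -4 + ((r**2 + r*r) + (r + r)) = -4 + ((r**2 + r**2) + 2*r) = -4 + (2*r**2 + 2*r) = -4 + (2*r + 2*r**2) = -4 + 2*r + 2*r**2)
d = -483399614213/1980 (d = (-8744 + 1/5940)*27921 = -51939359/5940*27921 = -483399614213/1980 ≈ -2.4414e+8)
((M(-3) + 94) + d) + 27349 = (((-4 + 2*(-3) + 2*(-3)**2) + 94) - 483399614213/1980) + 27349 = (((-4 - 6 + 2*9) + 94) - 483399614213/1980) + 27349 = (((-4 - 6 + 18) + 94) - 483399614213/1980) + 27349 = ((8 + 94) - 483399614213/1980) + 27349 = (102 - 483399614213/1980) + 27349 = -483399412253/1980 + 27349 = -483345261233/1980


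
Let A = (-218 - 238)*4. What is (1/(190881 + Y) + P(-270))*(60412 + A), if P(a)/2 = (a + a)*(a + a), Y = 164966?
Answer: 12158765905853788/355847 ≈ 3.4169e+10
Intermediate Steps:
A = -1824 (A = -456*4 = -1824)
P(a) = 8*a² (P(a) = 2*((a + a)*(a + a)) = 2*((2*a)*(2*a)) = 2*(4*a²) = 8*a²)
(1/(190881 + Y) + P(-270))*(60412 + A) = (1/(190881 + 164966) + 8*(-270)²)*(60412 - 1824) = (1/355847 + 8*72900)*58588 = (1/355847 + 583200)*58588 = (207529970401/355847)*58588 = 12158765905853788/355847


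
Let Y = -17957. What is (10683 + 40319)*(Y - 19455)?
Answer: -1908086824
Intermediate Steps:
(10683 + 40319)*(Y - 19455) = (10683 + 40319)*(-17957 - 19455) = 51002*(-37412) = -1908086824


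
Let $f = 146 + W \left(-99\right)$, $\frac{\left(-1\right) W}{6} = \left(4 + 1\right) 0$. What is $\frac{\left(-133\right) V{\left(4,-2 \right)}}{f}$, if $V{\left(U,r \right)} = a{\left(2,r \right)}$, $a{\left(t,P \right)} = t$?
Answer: $- \frac{133}{73} \approx -1.8219$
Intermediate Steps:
$W = 0$ ($W = - 6 \left(4 + 1\right) 0 = - 6 \cdot 5 \cdot 0 = \left(-6\right) 0 = 0$)
$V{\left(U,r \right)} = 2$
$f = 146$ ($f = 146 + 0 \left(-99\right) = 146 + 0 = 146$)
$\frac{\left(-133\right) V{\left(4,-2 \right)}}{f} = \frac{\left(-133\right) 2}{146} = \left(-266\right) \frac{1}{146} = - \frac{133}{73}$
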